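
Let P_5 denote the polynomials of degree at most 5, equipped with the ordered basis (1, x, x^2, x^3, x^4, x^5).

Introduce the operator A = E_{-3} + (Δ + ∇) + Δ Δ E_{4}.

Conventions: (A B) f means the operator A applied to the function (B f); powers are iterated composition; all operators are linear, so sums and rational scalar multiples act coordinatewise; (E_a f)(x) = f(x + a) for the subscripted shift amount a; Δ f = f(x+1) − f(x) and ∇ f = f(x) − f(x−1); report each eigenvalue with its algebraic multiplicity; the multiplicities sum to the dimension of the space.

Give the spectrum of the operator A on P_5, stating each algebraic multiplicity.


λ = 1 (multiplicity 6)

image of 1: 1
image of x: x - 1
image of x^2: x^2 - 2x + 11
image of x^3: x^3 - 3x^2 + 33x + 5
image of x^4: x^4 - 4x^3 + 66x^2 + 20x + 383
image of x^5: x^5 - 5x^4 + 110x^3 + 50x^2 + 1915x + 2309
the matrix is upper triangular; its diagonal is (1, 1, 1, 1, 1, 1)
for a triangular matrix the eigenvalues are the diagonal entries, with algebraic multiplicity their repetition count


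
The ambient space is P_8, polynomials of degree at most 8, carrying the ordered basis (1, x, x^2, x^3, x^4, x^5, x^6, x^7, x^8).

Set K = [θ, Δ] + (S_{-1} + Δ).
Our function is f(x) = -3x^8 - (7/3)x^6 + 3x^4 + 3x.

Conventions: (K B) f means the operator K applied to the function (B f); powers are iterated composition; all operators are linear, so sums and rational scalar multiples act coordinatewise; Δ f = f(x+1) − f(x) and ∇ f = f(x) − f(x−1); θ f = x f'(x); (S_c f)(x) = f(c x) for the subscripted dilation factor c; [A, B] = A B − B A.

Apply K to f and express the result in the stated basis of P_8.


the image equals g(x) = -3x^8 + (245/3)x^6 + 336x^5 + 668x^4 + (2296/3)x^3 + 507x^2 + 173x + 71/3

Δ f = -24x^7 - 84x^6 - 182x^5 - 245x^4 - (608/3)x^3 - 101x^2 - 26x + 2/3
θ Δ f = -168x^7 - 504x^6 - 910x^5 - 980x^4 - 608x^3 - 202x^2 - 26x
θ f = -24x^8 - 14x^6 + 12x^4 + 3x
Δ θ f = -192x^7 - 672x^6 - 1428x^5 - 1890x^4 - 1576x^3 - 810x^2 - 228x - 23
[θ, Δ] f = 24x^7 + 168x^6 + 518x^5 + 910x^4 + 968x^3 + 608x^2 + 202x + 23
S_{-1} f = -3x^8 - (7/3)x^6 + 3x^4 - 3x
Δ f = -24x^7 - 84x^6 - 182x^5 - 245x^4 - (608/3)x^3 - 101x^2 - 26x + 2/3
(S_{-1} + Δ) f = -3x^8 - 24x^7 - (259/3)x^6 - 182x^5 - 242x^4 - (608/3)x^3 - 101x^2 - 29x + 2/3
([θ, Δ] + (S_{-1} + Δ)) f = -3x^8 + (245/3)x^6 + 336x^5 + 668x^4 + (2296/3)x^3 + 507x^2 + 173x + 71/3


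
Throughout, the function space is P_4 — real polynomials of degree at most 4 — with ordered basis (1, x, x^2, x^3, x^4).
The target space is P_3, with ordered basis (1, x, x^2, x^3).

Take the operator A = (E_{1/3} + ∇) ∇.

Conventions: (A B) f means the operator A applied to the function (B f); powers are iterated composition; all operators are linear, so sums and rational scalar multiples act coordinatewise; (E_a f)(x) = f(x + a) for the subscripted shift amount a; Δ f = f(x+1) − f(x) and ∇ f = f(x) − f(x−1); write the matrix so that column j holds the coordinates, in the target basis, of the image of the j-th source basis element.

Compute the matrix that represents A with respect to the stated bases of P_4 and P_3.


image of 1: 0
image of x: 1
image of x^2: 2x + 5/3
image of x^3: 3x^2 + 5x - 17/3
image of x^4: 4x^3 + 10x^2 - (68/3)x + 373/27
each image's coordinates form column j of the matrix

the matrix is [[0, 1, 5/3, -17/3, 373/27]; [0, 0, 2, 5, -68/3]; [0, 0, 0, 3, 10]; [0, 0, 0, 0, 4]] (rows listed top to bottom)


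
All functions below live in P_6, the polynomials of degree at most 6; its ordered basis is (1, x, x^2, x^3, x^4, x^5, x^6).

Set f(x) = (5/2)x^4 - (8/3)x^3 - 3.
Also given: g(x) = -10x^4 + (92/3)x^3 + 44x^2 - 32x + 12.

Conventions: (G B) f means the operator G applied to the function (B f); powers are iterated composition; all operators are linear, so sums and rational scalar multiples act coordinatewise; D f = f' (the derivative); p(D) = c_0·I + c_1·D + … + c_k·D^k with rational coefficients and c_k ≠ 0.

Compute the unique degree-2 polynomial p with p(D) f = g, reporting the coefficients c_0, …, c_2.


p(D) = -4·I + 2·D + 2·D^2, i.e. c_0 = -4, c_1 = 2, c_2 = 2

D^0 f = (5/2)x^4 - (8/3)x^3 - 3
D^1 f = 10x^3 - 8x^2
D^2 f = 30x^2 - 16x
matching coefficients of g against c_0 f + c_1 Df + … from the top degree down determines the c_i
solution: c_0 = -4, c_1 = 2, c_2 = 2


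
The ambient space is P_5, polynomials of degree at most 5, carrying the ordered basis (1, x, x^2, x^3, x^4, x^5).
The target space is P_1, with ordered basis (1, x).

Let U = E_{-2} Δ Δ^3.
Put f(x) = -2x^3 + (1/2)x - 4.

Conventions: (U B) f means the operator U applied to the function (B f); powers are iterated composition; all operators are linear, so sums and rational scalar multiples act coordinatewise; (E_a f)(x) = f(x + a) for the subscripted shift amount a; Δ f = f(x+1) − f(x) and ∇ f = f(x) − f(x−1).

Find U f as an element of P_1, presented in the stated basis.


Δ f = -6x^2 - 6x - 3/2
Δ Δ f = -12x - 12
Δ Δ Δ f = -12
Δ Δ^3 f = 0
E_{-2} Δ Δ^3 f = 0

g(x) = 0


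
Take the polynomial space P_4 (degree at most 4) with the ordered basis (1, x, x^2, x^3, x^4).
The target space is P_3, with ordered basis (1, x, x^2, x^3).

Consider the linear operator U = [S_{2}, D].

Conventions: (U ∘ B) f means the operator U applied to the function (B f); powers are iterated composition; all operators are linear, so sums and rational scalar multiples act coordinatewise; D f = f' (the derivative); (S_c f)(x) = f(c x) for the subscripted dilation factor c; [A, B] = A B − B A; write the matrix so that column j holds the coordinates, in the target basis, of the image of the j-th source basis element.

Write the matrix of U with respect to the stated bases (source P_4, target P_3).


the matrix is [[0, -1, 0, 0, 0]; [0, 0, -4, 0, 0]; [0, 0, 0, -12, 0]; [0, 0, 0, 0, -32]] (rows listed top to bottom)

image of 1: 0
image of x: -1
image of x^2: -4x
image of x^3: -12x^2
image of x^4: -32x^3
each image's coordinates form column j of the matrix


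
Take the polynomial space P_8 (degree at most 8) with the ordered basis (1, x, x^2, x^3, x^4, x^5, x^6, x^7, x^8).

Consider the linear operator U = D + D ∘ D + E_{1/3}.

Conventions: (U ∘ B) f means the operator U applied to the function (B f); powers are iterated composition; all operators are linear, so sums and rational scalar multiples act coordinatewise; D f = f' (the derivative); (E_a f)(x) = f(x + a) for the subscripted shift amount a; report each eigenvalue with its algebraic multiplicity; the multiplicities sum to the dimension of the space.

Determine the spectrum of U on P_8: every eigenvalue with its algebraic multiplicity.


image of 1: 1
image of x: x + 4/3
image of x^2: x^2 + (8/3)x + 19/9
image of x^3: x^3 + 4x^2 + (19/3)x + 1/27
image of x^4: x^4 + (16/3)x^3 + (38/3)x^2 + (4/27)x + 1/81
image of x^5: x^5 + (20/3)x^4 + (190/9)x^3 + (10/27)x^2 + (5/81)x + 1/243
image of x^6: x^6 + 8x^5 + (95/3)x^4 + (20/27)x^3 + (5/27)x^2 + (2/81)x + 1/729
image of x^7: x^7 + (28/3)x^6 + (133/3)x^5 + (35/27)x^4 + (35/81)x^3 + (7/81)x^2 + (7/729)x + 1/2187
image of x^8: x^8 + (32/3)x^7 + (532/9)x^6 + (56/27)x^5 + (70/81)x^4 + (56/243)x^3 + (28/729)x^2 + (8/2187)x + 1/6561
the matrix is upper triangular; its diagonal is (1, 1, 1, 1, 1, 1, 1, 1, 1)
for a triangular matrix the eigenvalues are the diagonal entries, with algebraic multiplicity their repetition count

λ = 1 (multiplicity 9)


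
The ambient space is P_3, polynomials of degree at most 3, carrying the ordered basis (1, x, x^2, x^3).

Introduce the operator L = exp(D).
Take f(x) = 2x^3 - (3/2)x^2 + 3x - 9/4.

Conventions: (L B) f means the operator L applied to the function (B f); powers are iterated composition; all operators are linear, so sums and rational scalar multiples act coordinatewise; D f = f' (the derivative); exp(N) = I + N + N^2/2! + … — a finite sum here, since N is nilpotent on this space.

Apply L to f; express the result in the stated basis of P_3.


the result is g(x) = 2x^3 + (9/2)x^2 + 6x + 5/4

order-1 term: 6x^2 - 3x + 3
order-2 term: 6x - 3/2
order-3 term: 2
the series for exp(D) f terminates at order 3
exp(D) f = 2x^3 + (9/2)x^2 + 6x + 5/4


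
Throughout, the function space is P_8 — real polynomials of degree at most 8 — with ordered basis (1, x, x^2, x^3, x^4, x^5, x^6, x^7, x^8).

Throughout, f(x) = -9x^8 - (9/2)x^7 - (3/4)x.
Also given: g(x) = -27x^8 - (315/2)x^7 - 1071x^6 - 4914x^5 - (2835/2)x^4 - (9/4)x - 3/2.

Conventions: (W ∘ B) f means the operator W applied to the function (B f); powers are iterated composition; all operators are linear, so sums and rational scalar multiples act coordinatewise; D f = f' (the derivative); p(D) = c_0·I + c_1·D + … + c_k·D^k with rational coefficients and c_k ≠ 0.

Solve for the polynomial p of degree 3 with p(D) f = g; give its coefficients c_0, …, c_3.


D^0 f = -9x^8 - (9/2)x^7 - (3/4)x
D^1 f = -72x^7 - (63/2)x^6 - 3/4
D^2 f = -504x^6 - 189x^5
D^3 f = -3024x^5 - 945x^4
matching coefficients of g against c_0 f + c_1 Df + … from the top degree down determines the c_i
solution: c_0 = 3, c_1 = 2, c_2 = 2, c_3 = 3/2

p(D) = 3·I + 2·D + 2·D^2 + (3/2)·D^3, i.e. c_0 = 3, c_1 = 2, c_2 = 2, c_3 = 3/2


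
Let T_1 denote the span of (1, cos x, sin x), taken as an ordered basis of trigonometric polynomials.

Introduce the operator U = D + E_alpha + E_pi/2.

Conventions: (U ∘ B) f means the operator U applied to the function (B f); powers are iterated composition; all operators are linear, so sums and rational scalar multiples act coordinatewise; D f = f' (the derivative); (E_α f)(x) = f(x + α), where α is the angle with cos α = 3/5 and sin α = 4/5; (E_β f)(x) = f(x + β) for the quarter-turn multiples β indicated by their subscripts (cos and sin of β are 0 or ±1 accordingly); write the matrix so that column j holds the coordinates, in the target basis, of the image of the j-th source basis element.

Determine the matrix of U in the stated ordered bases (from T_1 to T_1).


image of 1: 2
image of cos x: (3/5)cos x - (14/5)sin x
image of sin x: (14/5)cos x + (3/5)sin x
each image's coordinates form column j of the matrix

the matrix is [[2, 0, 0]; [0, 3/5, 14/5]; [0, -14/5, 3/5]] (rows listed top to bottom)


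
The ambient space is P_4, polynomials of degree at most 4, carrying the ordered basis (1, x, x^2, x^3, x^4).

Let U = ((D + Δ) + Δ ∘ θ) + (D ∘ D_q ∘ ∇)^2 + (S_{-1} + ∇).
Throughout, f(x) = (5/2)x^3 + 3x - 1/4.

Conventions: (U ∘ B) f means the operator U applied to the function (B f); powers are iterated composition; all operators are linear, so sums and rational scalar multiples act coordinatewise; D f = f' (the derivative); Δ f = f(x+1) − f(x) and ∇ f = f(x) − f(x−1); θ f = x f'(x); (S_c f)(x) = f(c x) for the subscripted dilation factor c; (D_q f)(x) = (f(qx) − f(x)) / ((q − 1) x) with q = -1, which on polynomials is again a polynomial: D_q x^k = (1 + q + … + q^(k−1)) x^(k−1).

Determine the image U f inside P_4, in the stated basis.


the image equals g(x) = -(5/2)x^3 + 45x^2 + (39/2)x + 97/4

D f = (15/2)x^2 + 3
Δ f = (15/2)x^2 + (15/2)x + 11/2
(D + Δ) f = 15x^2 + (15/2)x + 17/2
θ f = (15/2)x^3 + 3x
Δ θ f = (45/2)x^2 + (45/2)x + 21/2
((D + Δ) + Δ ∘ θ) f = (75/2)x^2 + 30x + 19
∇ f = (15/2)x^2 - (15/2)x + 11/2
D_q ∇ f = -15/2
D D_q ∇ f = 0
∇ (D ∘ D_q ∘ ∇) f = 0
D_q ∇ (D ∘ D_q ∘ ∇) f = 0
D D_q ∇ (D ∘ D_q ∘ ∇) f = 0
S_{-1} f = -(5/2)x^3 - 3x - 1/4
∇ f = (15/2)x^2 - (15/2)x + 11/2
(S_{-1} + ∇) f = -(5/2)x^3 + (15/2)x^2 - (21/2)x + 21/4
(((D + Δ) + Δ ∘ θ) + (D ∘ D_q ∘ ∇)^2 + (S_{-1} + ∇)) f = -(5/2)x^3 + 45x^2 + (39/2)x + 97/4


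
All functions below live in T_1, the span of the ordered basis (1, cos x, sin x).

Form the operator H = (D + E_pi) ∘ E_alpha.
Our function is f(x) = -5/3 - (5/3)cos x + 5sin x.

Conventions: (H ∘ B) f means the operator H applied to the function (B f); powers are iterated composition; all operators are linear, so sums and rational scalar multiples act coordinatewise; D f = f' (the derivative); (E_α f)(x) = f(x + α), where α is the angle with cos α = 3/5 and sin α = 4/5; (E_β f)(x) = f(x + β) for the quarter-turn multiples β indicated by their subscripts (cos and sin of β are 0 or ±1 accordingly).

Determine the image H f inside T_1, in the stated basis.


the image equals g(x) = -5/3 + (4/3)cos x - (22/3)sin x

E_alpha f = -5/3 + 3cos x + (13/3)sin x
D E_alpha f = (13/3)cos x - 3sin x
E_pi E_alpha f = -5/3 - 3cos x - (13/3)sin x
(D + E_pi) E_alpha f = -5/3 + (4/3)cos x - (22/3)sin x


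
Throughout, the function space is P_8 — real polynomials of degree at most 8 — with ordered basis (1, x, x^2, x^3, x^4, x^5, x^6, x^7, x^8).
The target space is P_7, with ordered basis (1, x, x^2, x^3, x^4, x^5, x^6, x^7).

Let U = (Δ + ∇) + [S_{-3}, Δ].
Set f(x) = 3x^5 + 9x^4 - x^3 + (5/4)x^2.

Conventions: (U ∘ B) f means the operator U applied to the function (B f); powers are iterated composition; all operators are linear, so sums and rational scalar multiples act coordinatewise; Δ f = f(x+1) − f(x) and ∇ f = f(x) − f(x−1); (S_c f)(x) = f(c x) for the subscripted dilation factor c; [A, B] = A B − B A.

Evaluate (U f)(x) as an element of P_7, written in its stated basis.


the result is g(x) = 4890x^4 + 2664x^3 + 3618x^2 + 551x - 22

Δ f = 15x^4 + 66x^3 + 81x^2 + (101/2)x + 49/4
∇ f = 15x^4 + 6x^3 - 27x^2 + (53/2)x - 33/4
(Δ + ∇) f = 30x^4 + 72x^3 + 54x^2 + 77x + 4
Δ f = 15x^4 + 66x^3 + 81x^2 + (101/2)x + 49/4
S_{-3} Δ f = 1215x^4 - 1782x^3 + 729x^2 - (303/2)x + 49/4
S_{-3} f = -729x^5 + 729x^4 + 27x^3 + (45/4)x^2
Δ S_{-3} f = -3645x^4 - 4374x^3 - 2835x^2 - (1251/2)x + 153/4
[S_{-3}, Δ] f = 4860x^4 + 2592x^3 + 3564x^2 + 474x - 26
((Δ + ∇) + [S_{-3}, Δ]) f = 4890x^4 + 2664x^3 + 3618x^2 + 551x - 22


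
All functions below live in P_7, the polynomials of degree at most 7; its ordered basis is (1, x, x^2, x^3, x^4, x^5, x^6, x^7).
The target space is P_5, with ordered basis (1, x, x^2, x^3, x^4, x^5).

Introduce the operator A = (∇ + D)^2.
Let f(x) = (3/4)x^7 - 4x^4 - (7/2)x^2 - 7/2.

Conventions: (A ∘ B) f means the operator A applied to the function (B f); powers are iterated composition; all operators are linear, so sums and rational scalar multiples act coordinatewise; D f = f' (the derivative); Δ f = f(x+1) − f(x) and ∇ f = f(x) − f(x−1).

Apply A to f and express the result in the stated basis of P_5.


g(x) = 126x^5 - 315x^4 + (1155/2)x^3 - 822x^2 + (1161/2)x - 221

∇ f = (21/4)x^6 - (63/4)x^5 + (105/4)x^4 - (169/4)x^3 + (159/4)x^2 - (113/4)x + 33/4
D f = (21/4)x^6 - 16x^3 - 7x
(∇ + D) f = (21/2)x^6 - (63/4)x^5 + (105/4)x^4 - (233/4)x^3 + (159/4)x^2 - (141/4)x + 33/4
∇ (∇ + D) f = 63x^5 - (945/4)x^4 + (945/2)x^3 - (2589/4)x^2 + 501x - 743/4
D (∇ + D) f = 63x^5 - (315/4)x^4 + 105x^3 - (699/4)x^2 + (159/2)x - 141/4
(∇ + D) (∇ + D) f = 126x^5 - 315x^4 + (1155/2)x^3 - 822x^2 + (1161/2)x - 221


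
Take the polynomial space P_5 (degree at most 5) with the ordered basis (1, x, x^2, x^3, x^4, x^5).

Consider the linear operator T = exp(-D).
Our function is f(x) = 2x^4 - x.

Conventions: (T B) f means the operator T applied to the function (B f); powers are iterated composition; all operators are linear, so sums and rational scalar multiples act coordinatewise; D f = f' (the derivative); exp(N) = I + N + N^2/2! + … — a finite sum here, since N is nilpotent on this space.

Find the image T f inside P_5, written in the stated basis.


the image equals g(x) = 2x^4 - 8x^3 + 12x^2 - 9x + 3

order-1 term: -8x^3 + 1
order-2 term: 12x^2
order-3 term: -8x
order-4 term: 2
the series for exp(-D) f terminates at order 4
exp(-D) f = 2x^4 - 8x^3 + 12x^2 - 9x + 3


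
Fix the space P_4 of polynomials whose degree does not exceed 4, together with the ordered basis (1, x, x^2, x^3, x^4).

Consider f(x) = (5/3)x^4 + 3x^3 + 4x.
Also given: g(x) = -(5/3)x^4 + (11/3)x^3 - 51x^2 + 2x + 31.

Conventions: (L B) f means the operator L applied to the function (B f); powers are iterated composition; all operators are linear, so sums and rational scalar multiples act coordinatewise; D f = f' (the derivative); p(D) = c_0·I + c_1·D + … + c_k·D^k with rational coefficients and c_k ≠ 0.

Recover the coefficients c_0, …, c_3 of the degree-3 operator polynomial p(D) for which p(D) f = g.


c_0 = -1, c_1 = 1, c_2 = -3, c_3 = 3/2

D^0 f = (5/3)x^4 + 3x^3 + 4x
D^1 f = (20/3)x^3 + 9x^2 + 4
D^2 f = 20x^2 + 18x
D^3 f = 40x + 18
matching coefficients of g against c_0 f + c_1 Df + … from the top degree down determines the c_i
solution: c_0 = -1, c_1 = 1, c_2 = -3, c_3 = 3/2


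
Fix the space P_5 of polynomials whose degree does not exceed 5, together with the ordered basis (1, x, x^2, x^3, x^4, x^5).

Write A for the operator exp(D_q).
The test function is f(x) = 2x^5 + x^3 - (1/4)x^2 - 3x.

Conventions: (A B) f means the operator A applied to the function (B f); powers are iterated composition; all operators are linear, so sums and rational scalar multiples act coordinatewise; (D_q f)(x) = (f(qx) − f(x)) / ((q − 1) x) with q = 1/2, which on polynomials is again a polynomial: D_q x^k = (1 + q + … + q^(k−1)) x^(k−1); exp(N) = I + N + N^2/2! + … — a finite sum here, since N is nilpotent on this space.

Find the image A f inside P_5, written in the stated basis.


the result is g(x) = 2x^5 + (31/8)x^4 + (593/128)x^3 + (1853/512)x^2 - (5193/4096)x - 10613/4096

order-1 term: (31/8)x^4 + (7/4)x^2 - (3/8)x - 3
order-2 term: (465/128)x^3 + (21/16)x - 3/16
order-3 term: (1085/512)x^2 + 7/16
order-4 term: (3255/4096)x
order-5 term: 651/4096
the series for exp(D_q) f terminates at order 5
exp(D_q) f = 2x^5 + (31/8)x^4 + (593/128)x^3 + (1853/512)x^2 - (5193/4096)x - 10613/4096


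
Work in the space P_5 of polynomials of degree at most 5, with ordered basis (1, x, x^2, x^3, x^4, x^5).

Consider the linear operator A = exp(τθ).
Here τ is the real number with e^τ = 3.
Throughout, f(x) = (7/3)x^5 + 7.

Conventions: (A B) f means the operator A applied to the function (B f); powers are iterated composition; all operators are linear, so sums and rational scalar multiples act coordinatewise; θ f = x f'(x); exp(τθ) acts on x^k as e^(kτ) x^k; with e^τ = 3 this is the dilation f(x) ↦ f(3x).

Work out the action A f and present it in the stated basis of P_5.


the result is g(x) = 567x^5 + 7

exp(τθ) x^k = e^(kτ) x^k; with e^τ = 3 this sends x^k to 3^k x^k
x^5 ↦ 243 x^5
applying this coordinatewise to f: exp(τθ) f = 567x^5 + 7


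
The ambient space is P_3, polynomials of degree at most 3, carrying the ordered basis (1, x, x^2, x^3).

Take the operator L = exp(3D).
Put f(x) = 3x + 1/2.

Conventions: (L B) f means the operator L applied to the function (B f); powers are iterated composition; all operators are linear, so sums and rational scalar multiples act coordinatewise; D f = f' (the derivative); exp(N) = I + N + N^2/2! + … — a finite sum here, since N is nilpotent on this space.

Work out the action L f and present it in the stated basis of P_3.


g(x) = 3x + 19/2

order-1 term: 9
the series for exp(3D) f terminates at order 1
exp(3D) f = 3x + 19/2


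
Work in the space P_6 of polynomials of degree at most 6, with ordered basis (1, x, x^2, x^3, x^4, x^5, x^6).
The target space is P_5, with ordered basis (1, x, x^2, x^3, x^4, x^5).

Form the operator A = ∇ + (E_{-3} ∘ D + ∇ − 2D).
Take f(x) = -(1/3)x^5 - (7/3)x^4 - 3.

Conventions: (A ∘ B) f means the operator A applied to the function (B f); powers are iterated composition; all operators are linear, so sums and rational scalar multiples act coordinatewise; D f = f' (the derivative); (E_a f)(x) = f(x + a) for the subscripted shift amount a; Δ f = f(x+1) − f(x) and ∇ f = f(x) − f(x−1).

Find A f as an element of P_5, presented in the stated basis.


the result is g(x) = -(5/3)x^4 + (52/3)x^3 + (46/3)x^2 - (262/3)x + 121

∇ f = -(5/3)x^4 - 6x^3 + (32/3)x^2 - (23/3)x + 2
D f = -(5/3)x^4 - (28/3)x^3
E_{-3} D f = -(5/3)x^4 + (32/3)x^3 - 6x^2 - 72x + 117
∇ f = -(5/3)x^4 - 6x^3 + (32/3)x^2 - (23/3)x + 2
D f = -(5/3)x^4 - (28/3)x^3
(-2D) f = (10/3)x^4 + (56/3)x^3
(E_{-3} ∘ D + ∇ − 2D) f = (70/3)x^3 + (14/3)x^2 - (239/3)x + 119
(∇ + (E_{-3} ∘ D + ∇ − 2D)) f = -(5/3)x^4 + (52/3)x^3 + (46/3)x^2 - (262/3)x + 121


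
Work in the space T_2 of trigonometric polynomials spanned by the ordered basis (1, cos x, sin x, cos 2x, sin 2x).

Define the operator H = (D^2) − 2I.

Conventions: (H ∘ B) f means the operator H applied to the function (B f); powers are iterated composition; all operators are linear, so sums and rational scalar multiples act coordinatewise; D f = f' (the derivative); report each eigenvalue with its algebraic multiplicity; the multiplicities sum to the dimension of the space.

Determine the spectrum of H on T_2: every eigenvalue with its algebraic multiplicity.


image of 1: -2
image of cos x: -3cos x
image of sin x: -3sin x
image of cos 2x: -6cos 2x
image of sin 2x: -6sin 2x
the matrix is diagonal; its diagonal is (-2, -3, -3, -6, -6)
for a triangular matrix the eigenvalues are the diagonal entries, with algebraic multiplicity their repetition count

λ = -6 (multiplicity 2), λ = -3 (multiplicity 2), λ = -2 (multiplicity 1)


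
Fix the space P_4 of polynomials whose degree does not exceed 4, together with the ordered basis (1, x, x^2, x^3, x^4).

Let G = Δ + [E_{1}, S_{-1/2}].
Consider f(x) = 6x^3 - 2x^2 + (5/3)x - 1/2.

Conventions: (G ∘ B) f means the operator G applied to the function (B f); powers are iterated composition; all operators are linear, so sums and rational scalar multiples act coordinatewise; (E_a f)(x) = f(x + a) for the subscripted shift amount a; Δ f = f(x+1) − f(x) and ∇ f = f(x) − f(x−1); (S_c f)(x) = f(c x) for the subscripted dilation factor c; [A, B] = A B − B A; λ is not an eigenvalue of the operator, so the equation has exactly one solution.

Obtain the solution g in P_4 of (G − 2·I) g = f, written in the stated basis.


write g with unknown coordinates in the stated basis and equate coefficients in (G − 2·I) g = f
solving from the highest basis element down gives g = -3x^3 - (29/16)x^2 - (1957/192)x + 2119/768
check: G g = -(45/8)x^2 - (599/32)x + 1927/384
so G g − 2·g = 6x^3 - 2x^2 + (5/3)x - 1/2 = f ✓

g(x) = -3x^3 - (29/16)x^2 - (1957/192)x + 2119/768


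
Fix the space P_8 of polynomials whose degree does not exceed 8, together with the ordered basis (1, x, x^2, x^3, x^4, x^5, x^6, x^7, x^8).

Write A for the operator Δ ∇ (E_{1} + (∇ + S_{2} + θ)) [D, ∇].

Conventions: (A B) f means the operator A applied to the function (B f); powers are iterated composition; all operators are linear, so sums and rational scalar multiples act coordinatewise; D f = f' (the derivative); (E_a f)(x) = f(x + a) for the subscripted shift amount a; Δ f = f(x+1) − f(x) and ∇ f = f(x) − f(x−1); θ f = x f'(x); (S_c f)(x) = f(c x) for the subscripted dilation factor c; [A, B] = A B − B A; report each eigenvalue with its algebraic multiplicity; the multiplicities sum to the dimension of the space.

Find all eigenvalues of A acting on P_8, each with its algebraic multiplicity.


λ = 0 (multiplicity 9)

image of 1: 0
image of x: 0
image of x^2: 0
image of x^3: 0
image of x^4: 0
image of x^5: 0
image of x^6: 0
image of x^7: 0
image of x^8: 0
the matrix is upper triangular; its diagonal is (0, 0, 0, 0, 0, 0, 0, 0, 0)
for a triangular matrix the eigenvalues are the diagonal entries, with algebraic multiplicity their repetition count


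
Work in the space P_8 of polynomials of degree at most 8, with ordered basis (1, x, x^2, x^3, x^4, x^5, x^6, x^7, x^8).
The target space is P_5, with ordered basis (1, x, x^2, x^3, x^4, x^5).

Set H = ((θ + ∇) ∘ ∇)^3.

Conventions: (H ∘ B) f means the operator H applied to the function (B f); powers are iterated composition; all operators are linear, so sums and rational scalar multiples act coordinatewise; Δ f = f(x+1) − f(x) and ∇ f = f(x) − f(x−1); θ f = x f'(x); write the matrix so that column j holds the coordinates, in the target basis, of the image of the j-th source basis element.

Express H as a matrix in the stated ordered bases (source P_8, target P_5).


the matrix is [[0, 0, 0, 0, 144, -1560, 9240, -31920, -14336]; [0, 0, 0, 0, 144, 600, -17100, 148890, -831488]; [0, 0, 0, 0, 0, 1440, -3960, -66780, 922320]; [0, 0, 0, 0, 0, 0, 7200, -42840, -92400]; [0, 0, 0, 0, 0, 0, 0, 25200, -208320]; [0, 0, 0, 0, 0, 0, 0, 0, 70560]] (rows listed top to bottom)

image of 1: 0
image of x: 0
image of x^2: 0
image of x^3: 0
image of x^4: 144x + 144
image of x^5: 1440x^2 + 600x - 1560
image of x^6: 7200x^3 - 3960x^2 - 17100x + 9240
image of x^7: 25200x^4 - 42840x^3 - 66780x^2 + 148890x - 31920
image of x^8: 70560x^5 - 208320x^4 - 92400x^3 + 922320x^2 - 831488x - 14336
each image's coordinates form column j of the matrix


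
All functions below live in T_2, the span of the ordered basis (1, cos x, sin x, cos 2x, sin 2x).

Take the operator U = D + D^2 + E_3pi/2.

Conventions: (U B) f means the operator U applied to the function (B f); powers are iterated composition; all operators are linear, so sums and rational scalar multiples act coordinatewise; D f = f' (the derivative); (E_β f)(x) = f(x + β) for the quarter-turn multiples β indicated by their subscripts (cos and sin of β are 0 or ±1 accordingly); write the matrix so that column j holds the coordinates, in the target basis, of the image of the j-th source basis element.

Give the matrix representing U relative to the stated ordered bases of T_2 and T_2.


image of 1: 1
image of cos x: -cos x
image of sin x: -sin x
image of cos 2x: -5cos 2x - 2sin 2x
image of sin 2x: 2cos 2x - 5sin 2x
each image's coordinates form column j of the matrix

the matrix is [[1, 0, 0, 0, 0]; [0, -1, 0, 0, 0]; [0, 0, -1, 0, 0]; [0, 0, 0, -5, 2]; [0, 0, 0, -2, -5]] (rows listed top to bottom)


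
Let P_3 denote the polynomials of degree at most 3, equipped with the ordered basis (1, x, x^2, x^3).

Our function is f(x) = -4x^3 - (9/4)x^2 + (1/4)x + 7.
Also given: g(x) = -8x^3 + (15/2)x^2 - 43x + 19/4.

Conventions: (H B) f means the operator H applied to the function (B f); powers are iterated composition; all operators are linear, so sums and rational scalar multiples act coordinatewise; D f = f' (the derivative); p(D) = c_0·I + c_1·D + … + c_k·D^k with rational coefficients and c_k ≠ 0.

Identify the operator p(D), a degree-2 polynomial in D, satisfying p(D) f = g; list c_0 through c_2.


c_0 = 2, c_1 = -1, c_2 = 2

D^0 f = -4x^3 - (9/4)x^2 + (1/4)x + 7
D^1 f = -12x^2 - (9/2)x + 1/4
D^2 f = -24x - 9/2
matching coefficients of g against c_0 f + c_1 Df + … from the top degree down determines the c_i
solution: c_0 = 2, c_1 = -1, c_2 = 2


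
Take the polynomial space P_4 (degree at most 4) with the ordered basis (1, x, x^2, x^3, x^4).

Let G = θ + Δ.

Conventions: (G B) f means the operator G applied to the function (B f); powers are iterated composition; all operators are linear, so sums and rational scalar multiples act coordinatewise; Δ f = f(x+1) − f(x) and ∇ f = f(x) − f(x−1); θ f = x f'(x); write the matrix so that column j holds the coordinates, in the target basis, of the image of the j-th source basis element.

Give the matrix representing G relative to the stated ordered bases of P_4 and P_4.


the matrix is [[0, 1, 1, 1, 1]; [0, 1, 2, 3, 4]; [0, 0, 2, 3, 6]; [0, 0, 0, 3, 4]; [0, 0, 0, 0, 4]] (rows listed top to bottom)

image of 1: 0
image of x: x + 1
image of x^2: 2x^2 + 2x + 1
image of x^3: 3x^3 + 3x^2 + 3x + 1
image of x^4: 4x^4 + 4x^3 + 6x^2 + 4x + 1
each image's coordinates form column j of the matrix


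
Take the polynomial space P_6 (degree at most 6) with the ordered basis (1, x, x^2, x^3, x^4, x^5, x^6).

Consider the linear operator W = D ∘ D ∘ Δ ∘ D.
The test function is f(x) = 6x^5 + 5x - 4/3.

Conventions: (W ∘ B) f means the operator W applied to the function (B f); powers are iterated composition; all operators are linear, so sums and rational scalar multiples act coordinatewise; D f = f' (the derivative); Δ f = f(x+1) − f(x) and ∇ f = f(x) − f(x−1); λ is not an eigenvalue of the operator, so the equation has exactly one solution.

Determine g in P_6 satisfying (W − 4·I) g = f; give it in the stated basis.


the image equals g(x) = -(3/2)x^5 - (185/4)x - 133/6

write g with unknown coordinates in the stated basis and equate coefficients in (W − 4·I) g = f
solving from the highest basis element down gives g = -(3/2)x^5 - (185/4)x - 133/6
check: W g = -180x - 90
so W g − 4·g = 6x^5 + 5x - 4/3 = f ✓


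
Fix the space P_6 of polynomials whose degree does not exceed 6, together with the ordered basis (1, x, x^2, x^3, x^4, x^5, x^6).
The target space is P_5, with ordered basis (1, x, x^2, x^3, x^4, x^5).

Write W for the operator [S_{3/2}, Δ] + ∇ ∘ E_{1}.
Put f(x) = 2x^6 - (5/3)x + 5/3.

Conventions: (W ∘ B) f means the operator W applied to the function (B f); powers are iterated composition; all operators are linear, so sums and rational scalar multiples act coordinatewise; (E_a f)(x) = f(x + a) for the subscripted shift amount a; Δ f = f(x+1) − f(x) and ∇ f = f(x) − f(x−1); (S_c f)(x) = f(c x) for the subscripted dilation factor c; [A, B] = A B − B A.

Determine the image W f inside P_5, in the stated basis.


Δ f = 12x^5 + 30x^4 + 40x^3 + 30x^2 + 12x + 1/3
S_{3/2} Δ f = (729/8)x^5 + (1215/8)x^4 + 135x^3 + (135/2)x^2 + 18x + 1/3
S_{3/2} f = (729/32)x^6 - (5/2)x + 5/3
Δ S_{3/2} f = (2187/16)x^5 + (10935/32)x^4 + (3645/8)x^3 + (10935/32)x^2 + (2187/16)x + 649/32
[S_{3/2}, Δ] f = -(729/16)x^5 - (6075/32)x^4 - (2565/8)x^3 - (8775/32)x^2 - (1899/16)x - 1915/96
E_{1} f = 2x^6 + 12x^5 + 30x^4 + 40x^3 + 30x^2 + (31/3)x + 2
∇ E_{1} f = 12x^5 + 30x^4 + 40x^3 + 30x^2 + 12x + 1/3
([S_{3/2}, Δ] + ∇ ∘ E_{1}) f = -(537/16)x^5 - (5115/32)x^4 - (2245/8)x^3 - (7815/32)x^2 - (1707/16)x - 1883/96

the image equals g(x) = -(537/16)x^5 - (5115/32)x^4 - (2245/8)x^3 - (7815/32)x^2 - (1707/16)x - 1883/96


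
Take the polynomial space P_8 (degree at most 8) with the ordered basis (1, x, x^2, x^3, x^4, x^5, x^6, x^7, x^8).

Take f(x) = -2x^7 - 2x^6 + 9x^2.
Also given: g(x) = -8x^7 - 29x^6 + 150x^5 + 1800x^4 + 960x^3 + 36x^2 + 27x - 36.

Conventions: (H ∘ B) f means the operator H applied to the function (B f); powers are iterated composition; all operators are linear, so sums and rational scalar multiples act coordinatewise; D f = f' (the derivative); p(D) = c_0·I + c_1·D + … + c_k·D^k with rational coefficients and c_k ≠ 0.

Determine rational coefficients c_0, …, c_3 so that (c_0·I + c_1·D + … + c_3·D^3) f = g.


c_0 = 4, c_1 = 3/2, c_2 = -2, c_3 = -4

D^0 f = -2x^7 - 2x^6 + 9x^2
D^1 f = -14x^6 - 12x^5 + 18x
D^2 f = -84x^5 - 60x^4 + 18
D^3 f = -420x^4 - 240x^3
matching coefficients of g against c_0 f + c_1 Df + … from the top degree down determines the c_i
solution: c_0 = 4, c_1 = 3/2, c_2 = -2, c_3 = -4


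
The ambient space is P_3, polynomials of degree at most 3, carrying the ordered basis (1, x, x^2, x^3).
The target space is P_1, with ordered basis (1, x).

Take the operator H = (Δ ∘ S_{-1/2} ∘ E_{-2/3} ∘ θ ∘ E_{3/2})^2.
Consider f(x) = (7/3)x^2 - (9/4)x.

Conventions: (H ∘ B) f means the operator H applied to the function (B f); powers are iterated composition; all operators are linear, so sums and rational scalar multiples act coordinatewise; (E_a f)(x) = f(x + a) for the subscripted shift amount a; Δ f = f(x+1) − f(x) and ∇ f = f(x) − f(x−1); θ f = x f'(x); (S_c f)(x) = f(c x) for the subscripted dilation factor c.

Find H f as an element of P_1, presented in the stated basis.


the result is g(x) = -7/6

E_{3/2} f = (7/3)x^2 + (19/4)x + 15/8
θ E_{3/2} f = (14/3)x^2 + (19/4)x
E_{-2/3} (θ ∘ E_{3/2}) f = (14/3)x^2 - (53/36)x - 59/54
S_{-1/2} E_{-2/3} (θ ∘ E_{3/2}) f = (7/6)x^2 + (53/72)x - 59/54
Δ (S_{-1/2} ∘ E_{-2/3}) (θ ∘ E_{3/2}) f = (7/3)x + 137/72
E_{3/2} (Δ ∘ S_{-1/2} ∘ E_{-2/3} ∘ θ ∘ E_{3/2}) f = (7/3)x + 389/72
θ E_{3/2} (Δ ∘ S_{-1/2} ∘ E_{-2/3} ∘ θ ∘ E_{3/2}) f = (7/3)x
E_{-2/3} (θ ∘ E_{3/2}) (Δ ∘ S_{-1/2} ∘ E_{-2/3} ∘ θ ∘ E_{3/2}) f = (7/3)x - 14/9
S_{-1/2} E_{-2/3} (θ ∘ E_{3/2}) (Δ ∘ S_{-1/2} ∘ E_{-2/3} ∘ θ ∘ E_{3/2}) f = -(7/6)x - 14/9
Δ (S_{-1/2} ∘ E_{-2/3}) (θ ∘ E_{3/2}) (Δ ∘ S_{-1/2} ∘ E_{-2/3} ∘ θ ∘ E_{3/2}) f = -7/6


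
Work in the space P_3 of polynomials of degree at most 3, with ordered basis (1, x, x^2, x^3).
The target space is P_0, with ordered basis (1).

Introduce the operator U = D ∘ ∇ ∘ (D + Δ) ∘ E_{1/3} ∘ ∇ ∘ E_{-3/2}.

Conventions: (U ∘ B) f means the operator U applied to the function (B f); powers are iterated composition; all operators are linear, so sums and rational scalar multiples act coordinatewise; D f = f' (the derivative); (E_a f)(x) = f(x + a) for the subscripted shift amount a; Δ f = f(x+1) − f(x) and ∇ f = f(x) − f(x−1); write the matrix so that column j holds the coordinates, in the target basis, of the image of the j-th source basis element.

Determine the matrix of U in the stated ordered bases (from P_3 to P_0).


image of 1: 0
image of x: 0
image of x^2: 0
image of x^3: 0
each image's coordinates form column j of the matrix

the matrix is [[0, 0, 0, 0]] (rows listed top to bottom)


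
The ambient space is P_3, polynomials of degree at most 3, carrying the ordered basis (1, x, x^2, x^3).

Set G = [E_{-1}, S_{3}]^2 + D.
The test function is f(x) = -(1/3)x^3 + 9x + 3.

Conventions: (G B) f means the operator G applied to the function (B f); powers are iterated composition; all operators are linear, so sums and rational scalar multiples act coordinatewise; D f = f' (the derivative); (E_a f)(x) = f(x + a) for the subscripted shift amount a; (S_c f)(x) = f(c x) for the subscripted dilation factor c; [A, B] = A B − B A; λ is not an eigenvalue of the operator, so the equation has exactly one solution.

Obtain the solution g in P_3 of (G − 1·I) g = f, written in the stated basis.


g(x) = (1/3)x^3 + x^2 + 209x + 38

write g with unknown coordinates in the stated basis and equate coefficients in (G − 1·I) g = f
solving from the highest basis element down gives g = (1/3)x^3 + x^2 + 209x + 38
check: G g = x^2 + 218x + 41
so G g − 1·g = -(1/3)x^3 + 9x + 3 = f ✓


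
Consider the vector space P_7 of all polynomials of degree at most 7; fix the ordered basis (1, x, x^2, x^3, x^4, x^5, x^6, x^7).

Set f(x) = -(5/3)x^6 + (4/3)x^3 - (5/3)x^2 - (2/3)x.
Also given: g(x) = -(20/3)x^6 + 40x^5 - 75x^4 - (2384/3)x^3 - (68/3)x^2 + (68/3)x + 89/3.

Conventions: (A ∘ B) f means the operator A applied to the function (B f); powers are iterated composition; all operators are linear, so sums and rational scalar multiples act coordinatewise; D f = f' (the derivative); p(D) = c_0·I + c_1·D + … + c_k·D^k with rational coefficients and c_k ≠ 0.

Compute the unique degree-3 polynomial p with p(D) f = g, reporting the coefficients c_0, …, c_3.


D^0 f = -(5/3)x^6 + (4/3)x^3 - (5/3)x^2 - (2/3)x
D^1 f = -10x^5 + 4x^2 - (10/3)x - 2/3
D^2 f = -50x^4 + 8x - 10/3
D^3 f = -200x^3 + 8
matching coefficients of g against c_0 f + c_1 Df + … from the top degree down determines the c_i
solution: c_0 = 4, c_1 = -4, c_2 = 3/2, c_3 = 4

c_0 = 4, c_1 = -4, c_2 = 3/2, c_3 = 4


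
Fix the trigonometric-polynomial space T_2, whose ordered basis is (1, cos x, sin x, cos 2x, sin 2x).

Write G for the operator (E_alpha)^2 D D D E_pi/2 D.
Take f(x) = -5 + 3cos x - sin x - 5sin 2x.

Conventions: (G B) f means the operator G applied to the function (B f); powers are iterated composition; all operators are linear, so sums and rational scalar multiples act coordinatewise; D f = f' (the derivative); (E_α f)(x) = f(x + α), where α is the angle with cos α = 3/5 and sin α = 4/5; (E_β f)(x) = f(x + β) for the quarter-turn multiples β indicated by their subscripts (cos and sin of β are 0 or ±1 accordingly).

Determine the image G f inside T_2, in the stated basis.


the image equals g(x) = -(13/5)cos x + (9/5)sin x - (5376/125)cos 2x - (8432/125)sin 2x

D f = -cos x - 3sin x - 10cos 2x
E_pi/2 D f = -3cos x + sin x + 10cos 2x
D E_pi/2 D f = cos x + 3sin x - 20sin 2x
D D E_pi/2 D f = 3cos x - sin x - 40cos 2x
D D D E_pi/2 D f = -cos x - 3sin x + 80sin 2x
E_alpha (D D D E_pi/2 D) f = -3cos x - sin x + (384/5)cos 2x - (112/5)sin 2x
E_alpha E_alpha (D D D E_pi/2 D) f = -(13/5)cos x + (9/5)sin x - (5376/125)cos 2x - (8432/125)sin 2x


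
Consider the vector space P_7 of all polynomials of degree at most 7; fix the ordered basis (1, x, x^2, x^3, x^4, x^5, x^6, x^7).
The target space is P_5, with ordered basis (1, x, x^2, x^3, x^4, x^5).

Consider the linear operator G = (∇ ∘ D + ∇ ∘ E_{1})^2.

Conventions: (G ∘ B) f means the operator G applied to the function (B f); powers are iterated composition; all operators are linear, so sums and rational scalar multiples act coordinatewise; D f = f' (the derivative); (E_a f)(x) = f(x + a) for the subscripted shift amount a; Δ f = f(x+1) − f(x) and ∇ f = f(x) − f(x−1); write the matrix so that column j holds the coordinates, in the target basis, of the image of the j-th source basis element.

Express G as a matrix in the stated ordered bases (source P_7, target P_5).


the matrix is [[0, 0, 2, 18, 38, -70, 482, -1106]; [0, 0, 0, 6, 72, 190, -420, 3374]; [0, 0, 0, 0, 12, 180, 570, -1470]; [0, 0, 0, 0, 0, 20, 360, 1330]; [0, 0, 0, 0, 0, 0, 30, 630]; [0, 0, 0, 0, 0, 0, 0, 42]] (rows listed top to bottom)

image of 1: 0
image of x: 0
image of x^2: 2
image of x^3: 6x + 18
image of x^4: 12x^2 + 72x + 38
image of x^5: 20x^3 + 180x^2 + 190x - 70
image of x^6: 30x^4 + 360x^3 + 570x^2 - 420x + 482
image of x^7: 42x^5 + 630x^4 + 1330x^3 - 1470x^2 + 3374x - 1106
each image's coordinates form column j of the matrix


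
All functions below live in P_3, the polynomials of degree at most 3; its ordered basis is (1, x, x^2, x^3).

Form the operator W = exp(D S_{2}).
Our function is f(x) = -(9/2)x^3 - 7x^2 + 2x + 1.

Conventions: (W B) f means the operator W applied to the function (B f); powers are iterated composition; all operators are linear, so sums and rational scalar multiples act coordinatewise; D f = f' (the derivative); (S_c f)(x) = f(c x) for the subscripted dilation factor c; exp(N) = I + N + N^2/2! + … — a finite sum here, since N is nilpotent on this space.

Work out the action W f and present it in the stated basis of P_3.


order-1 term: -108x^2 - 56x + 4
order-2 term: -432x - 56
order-3 term: -288
the series for exp(D S_{2}) f terminates at order 3
exp(D S_{2}) f = -(9/2)x^3 - 115x^2 - 486x - 339

g(x) = -(9/2)x^3 - 115x^2 - 486x - 339


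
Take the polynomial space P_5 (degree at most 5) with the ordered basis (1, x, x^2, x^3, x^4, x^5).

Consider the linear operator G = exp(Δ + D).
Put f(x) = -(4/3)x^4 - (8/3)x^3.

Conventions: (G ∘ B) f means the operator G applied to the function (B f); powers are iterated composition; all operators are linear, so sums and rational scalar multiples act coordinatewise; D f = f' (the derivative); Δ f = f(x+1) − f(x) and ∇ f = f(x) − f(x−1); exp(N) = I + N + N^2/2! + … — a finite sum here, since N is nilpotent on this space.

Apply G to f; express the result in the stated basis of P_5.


order-1 term: -(32/3)x^3 - 24x^2 - (40/3)x - 4
order-2 term: -32x^2 - 64x - 92/3
order-3 term: -(128/3)x - 160/3
order-4 term: -64/3
the series for exp(Δ + D) f terminates at order 4
exp(Δ + D) f = -(4/3)x^4 - (40/3)x^3 - 56x^2 - 120x - 328/3

the result is g(x) = -(4/3)x^4 - (40/3)x^3 - 56x^2 - 120x - 328/3


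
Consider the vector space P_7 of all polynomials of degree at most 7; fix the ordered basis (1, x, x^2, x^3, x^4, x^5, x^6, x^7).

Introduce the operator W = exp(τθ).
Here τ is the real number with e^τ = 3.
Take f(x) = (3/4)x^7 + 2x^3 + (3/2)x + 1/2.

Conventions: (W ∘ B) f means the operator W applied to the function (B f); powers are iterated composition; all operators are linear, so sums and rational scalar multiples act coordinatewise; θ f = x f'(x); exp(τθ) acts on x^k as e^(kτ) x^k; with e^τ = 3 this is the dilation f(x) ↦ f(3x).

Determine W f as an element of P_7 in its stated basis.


exp(τθ) x^k = e^(kτ) x^k; with e^τ = 3 this sends x^k to 3^k x^k
x ↦ 3 x
x^3 ↦ 27 x^3
x^7 ↦ 2187 x^7
applying this coordinatewise to f: exp(τθ) f = (6561/4)x^7 + 54x^3 + (9/2)x + 1/2

the result is g(x) = (6561/4)x^7 + 54x^3 + (9/2)x + 1/2
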